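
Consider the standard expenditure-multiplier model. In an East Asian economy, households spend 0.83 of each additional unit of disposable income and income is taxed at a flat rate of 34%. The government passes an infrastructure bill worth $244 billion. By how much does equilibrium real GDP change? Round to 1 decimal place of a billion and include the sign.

Spending multiplier = 1/(1 − c(1−t)) = 1/(1 − 0.83×0.66) = 1/0.4522 ≈ 2.211.
ΔY = k × ΔG = (+$244 billion) / 0.4522 ≈ +$539.6 billion.

+$539.6 billion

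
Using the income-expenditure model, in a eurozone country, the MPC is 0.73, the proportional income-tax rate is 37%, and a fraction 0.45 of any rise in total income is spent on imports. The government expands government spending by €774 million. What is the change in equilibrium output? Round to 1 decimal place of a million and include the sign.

+€781.7 million

Expenditure multiplier = 1/(1 − c(1−t) + m) = 1/(1 − 0.73×0.63 + 0.45) = 1/0.9901 ≈ 1.01.
ΔY = k × ΔG = (+€774 million) / 0.9901 ≈ +€781.7 million.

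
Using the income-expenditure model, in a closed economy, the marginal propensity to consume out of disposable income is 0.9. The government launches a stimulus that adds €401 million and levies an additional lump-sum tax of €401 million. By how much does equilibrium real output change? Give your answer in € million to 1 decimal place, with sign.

Expenditure multiplier = 1/(1 − MPC) = 1/(1 − 0.9) = 1/0.1 = 10.
ΔG contributes k·ΔG = (+€401 million) / 0.1 = +€4,010 million.
ΔT of +€401 million changes first-round spending by −c·ΔT = −€360.9 million, contributing k·(−c·ΔT) = (−€360.9 million) / 0.1 = −€3,609 million.
With ΔG = ΔT and no other leakages, the balanced-budget multiplier is 1, so ΔY = ΔG = +€401 million.

+€401.0 million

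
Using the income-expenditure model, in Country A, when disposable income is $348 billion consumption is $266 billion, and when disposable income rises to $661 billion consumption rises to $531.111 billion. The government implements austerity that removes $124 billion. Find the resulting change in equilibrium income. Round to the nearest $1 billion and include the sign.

MPC = ΔC/ΔYd = (531.111 − 266)/(661 − 348) = 265.111/313 = 0.847.
Government-spending multiplier = 1/(1 − MPC) = 1/(1 − 0.847) = 1/0.153 ≈ 6.536.
ΔY = k × ΔG = (−$124 billion) / 0.153 ≈ −$810 billion.

−$810 billion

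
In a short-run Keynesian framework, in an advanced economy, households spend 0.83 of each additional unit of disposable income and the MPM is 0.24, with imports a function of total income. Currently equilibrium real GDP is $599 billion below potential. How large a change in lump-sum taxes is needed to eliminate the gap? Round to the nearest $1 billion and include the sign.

−$296 billion

Spending multiplier = 1/(1 − c + m) = 1/(1 − 0.83 + 0.24) = 1/0.41 ≈ 2.439.
Tax multiplier = −c·k = −0.83/0.41 ≈ −2.024. Need ΔY = +$599 billion, so ΔT = ΔY/(−c·k) = −(+$599 billion) × 0.41 / 0.83 ≈ −$296 billion.
The government should cut lump-sum taxes by $296 billion.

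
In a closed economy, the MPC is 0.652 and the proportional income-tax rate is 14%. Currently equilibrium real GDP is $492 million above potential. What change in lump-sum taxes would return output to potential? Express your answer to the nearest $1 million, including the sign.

Spending multiplier = 1/(1 − c(1−t)) = 1/(1 − 0.652×0.86) = 1/0.43928 ≈ 2.276.
Tax multiplier = −c·k = −0.652/0.43928 ≈ −1.484. Need ΔY = −$492 million, so ΔT = ΔY/(−c·k) = −(−$492 million) × 0.43928 / 0.652 ≈ +$331 million.
The government should raise lump-sum taxes by $331 million.

+$331 million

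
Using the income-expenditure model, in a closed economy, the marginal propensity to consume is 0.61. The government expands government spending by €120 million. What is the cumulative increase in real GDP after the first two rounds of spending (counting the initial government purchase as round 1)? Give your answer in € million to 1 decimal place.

Round 1 adds ΔG = €120 million; each later round is MPC = 0.61 times the previous.
After 2 rounds: 120 + 73.2 = ΔG·(1 − c^2)/(1 − c) = 120 × (1 − 0.3721)/0.39 = €193.2 million.

€193.2 million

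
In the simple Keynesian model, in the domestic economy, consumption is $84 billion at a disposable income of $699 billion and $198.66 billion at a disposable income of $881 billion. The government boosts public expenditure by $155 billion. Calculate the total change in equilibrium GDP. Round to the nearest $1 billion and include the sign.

+$419 billion

MPC = ΔC/ΔYd = (198.66 − 84)/(881 − 699) = 114.66/182 = 0.63.
Spending multiplier = 1/(1 − MPC) = 1/(1 − 0.63) = 1/0.37 ≈ 2.703.
ΔY = k × ΔG = (+$155 billion) / 0.37 ≈ +$419 billion.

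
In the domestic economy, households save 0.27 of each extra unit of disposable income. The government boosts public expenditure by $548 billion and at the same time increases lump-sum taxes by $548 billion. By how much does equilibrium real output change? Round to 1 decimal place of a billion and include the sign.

+$548.0 billion

MPC = 1 − MPS = 1 − 0.27 = 0.73.
Expenditure multiplier = 1/(1 − MPC) = 1/(1 − 0.73) = 1/0.27 ≈ 3.704.
ΔG contributes k·ΔG = (+$548 billion) / 0.27 ≈ +$2,029.6 billion.
ΔT of +$548 billion changes first-round spending by −c·ΔT = −$400.04 billion, contributing k·(−c·ΔT) = (−$400.04 billion) / 0.27 ≈ −$1,481.6 billion.
With ΔG = ΔT and no other leakages, the balanced-budget multiplier is 1, so ΔY = ΔG = +$548 billion.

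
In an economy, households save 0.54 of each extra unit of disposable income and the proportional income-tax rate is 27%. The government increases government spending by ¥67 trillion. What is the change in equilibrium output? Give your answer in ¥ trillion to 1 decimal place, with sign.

+¥100.9 trillion

MPC = 1 − MPS = 1 − 0.54 = 0.46.
Spending multiplier = 1/(1 − c(1−t)) = 1/(1 − 0.46×0.73) = 1/0.6642 ≈ 1.506.
ΔY = k × ΔG = (+¥67 trillion) / 0.6642 ≈ +¥100.9 trillion.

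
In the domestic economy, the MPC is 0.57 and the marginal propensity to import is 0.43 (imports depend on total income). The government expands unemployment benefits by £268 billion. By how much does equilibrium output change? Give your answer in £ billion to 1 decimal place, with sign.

The transfer change shifts disposable income by +£268 billion, so first-round consumption changes by c·ΔTR = 0.57 × (+£268 billion) = +£152.76 billion.
Expenditure multiplier = 1/(1 − c + m) = 1/(1 − 0.57 + 0.43) = 1/0.86 ≈ 1.163.
The transfer multiplier is c × k ≈ 0.663, so ΔY = k × (c·ΔTR) = (+£152.76 billion) / 0.86 ≈ +£177.6 billion.

+£177.6 billion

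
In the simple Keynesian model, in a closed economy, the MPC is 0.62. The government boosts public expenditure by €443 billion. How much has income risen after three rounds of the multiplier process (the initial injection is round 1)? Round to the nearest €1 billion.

€888 billion

Round 1 adds ΔG = €443 billion; each later round is MPC = 0.62 times the previous.
After 3 rounds: 443 + 274.66 + 170.2892 = ΔG·(1 − c^3)/(1 − c) = 443 × (1 − 0.238328)/0.38 ≈ €888 billion.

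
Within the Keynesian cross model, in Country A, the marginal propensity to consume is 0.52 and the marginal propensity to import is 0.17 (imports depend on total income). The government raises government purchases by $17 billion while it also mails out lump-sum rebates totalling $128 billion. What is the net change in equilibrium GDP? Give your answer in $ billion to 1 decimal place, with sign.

Expenditure multiplier = 1/(1 − c + m) = 1/(1 − 0.52 + 0.17) = 1/0.65 ≈ 1.538.
ΔG contributes k·ΔG = (+$17 billion) / 0.65 ≈ +$26.2 billion.
ΔT of −$128 billion changes first-round spending by −c·ΔT = +$66.56 billion, contributing k·(−c·ΔT) = (+$66.56 billion) / 0.65 = +$102.4 billion.
Net ΔY = k(ΔG − c·ΔT) = (+$83.56 billion) / 0.65 ≈ +$128.6 billion.

+$128.6 billion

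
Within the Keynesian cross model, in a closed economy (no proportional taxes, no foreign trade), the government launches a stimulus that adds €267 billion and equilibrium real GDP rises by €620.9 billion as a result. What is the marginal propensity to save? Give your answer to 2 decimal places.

0.43

Implied spending multiplier k = ΔY/ΔG = 620.9/267 ≈ 2.3255.
Since k = 1/(1 − MPC), MPC = 1 − 1/k = 1 − ΔG/ΔY = 1 − 267/620.9 ≈ 0.57.
MPS = 1 − MPC = 0.43.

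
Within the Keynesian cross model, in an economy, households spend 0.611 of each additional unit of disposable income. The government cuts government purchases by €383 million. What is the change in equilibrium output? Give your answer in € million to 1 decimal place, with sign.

Government-spending multiplier = 1/(1 − MPC) = 1/(1 − 0.611) = 1/0.389 ≈ 2.571.
ΔY = k × ΔG = (−€383 million) / 0.389 ≈ −€984.6 million.

−€984.6 million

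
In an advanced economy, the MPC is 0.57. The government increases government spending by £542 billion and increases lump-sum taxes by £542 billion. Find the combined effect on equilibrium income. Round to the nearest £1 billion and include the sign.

Expenditure multiplier = 1/(1 − MPC) = 1/(1 − 0.57) = 1/0.43 ≈ 2.326.
ΔG contributes k·ΔG = (+£542 billion) / 0.43 ≈ +£1,260.5 billion.
ΔT of +£542 billion changes first-round spending by −c·ΔT = −£308.94 billion, contributing k·(−c·ΔT) = (−£308.94 billion) / 0.43 ≈ −£718.5 billion.
With ΔG = ΔT and no other leakages, the balanced-budget multiplier is 1, so ΔY = ΔG = +£542 billion.

+£542 billion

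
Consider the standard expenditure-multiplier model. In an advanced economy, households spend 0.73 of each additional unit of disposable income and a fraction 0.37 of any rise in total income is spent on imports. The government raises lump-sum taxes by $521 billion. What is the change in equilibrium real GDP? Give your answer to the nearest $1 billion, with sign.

−$594 billion

A lump-sum tax change of +$521 billion shifts disposable income by −$521 billion; first-round consumption changes by −c × ΔT = −0.73 × (+$521 billion) = −$380.33 billion.
Expenditure multiplier = 1/(1 − c + m) = 1/(1 − 0.73 + 0.37) = 1/0.64 ≈ 1.563.
The tax multiplier is −c × k ≈ −1.141, so ΔY = k × (−c·ΔT) = (−$380.33 billion) / 0.64 ≈ −$594 billion.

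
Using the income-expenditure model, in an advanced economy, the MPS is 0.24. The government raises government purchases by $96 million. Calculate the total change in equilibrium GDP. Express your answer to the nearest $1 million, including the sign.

MPC = 1 − MPS = 1 − 0.24 = 0.76.
Spending multiplier = 1/(1 − MPC) = 1/(1 − 0.76) = 1/0.24 ≈ 4.167.
ΔY = k × ΔG = (+$96 million) / 0.24 = +$400 million.

+$400 million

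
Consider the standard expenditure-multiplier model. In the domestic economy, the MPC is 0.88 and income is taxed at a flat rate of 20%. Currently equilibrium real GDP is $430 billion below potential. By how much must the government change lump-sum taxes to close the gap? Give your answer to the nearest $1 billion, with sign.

−$145 billion

Spending multiplier = 1/(1 − c(1−t)) = 1/(1 − 0.88×0.8) = 1/0.296 ≈ 3.378.
Tax multiplier = −c·k = −0.88/0.296 ≈ −2.973. Need ΔY = +$430 billion, so ΔT = ΔY/(−c·k) = −(+$430 billion) × 0.296 / 0.88 ≈ −$145 billion.
The government should cut lump-sum taxes by $145 billion.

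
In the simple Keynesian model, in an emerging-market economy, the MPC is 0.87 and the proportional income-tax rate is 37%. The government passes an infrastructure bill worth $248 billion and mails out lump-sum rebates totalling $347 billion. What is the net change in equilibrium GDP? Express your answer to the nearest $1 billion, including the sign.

Expenditure multiplier = 1/(1 − c(1−t)) = 1/(1 − 0.87×0.63) = 1/0.4519 ≈ 2.213.
ΔG contributes k·ΔG = (+$248 billion) / 0.4519 ≈ +$548.8 billion.
ΔT of −$347 billion changes first-round spending by −c·ΔT = +$301.89 billion, contributing k·(−c·ΔT) = (+$301.89 billion) / 0.4519 ≈ +$668 billion.
Net ΔY = k(ΔG − c·ΔT) = (+$549.89 billion) / 0.4519 ≈ +$1,217 billion.

+$1,217 billion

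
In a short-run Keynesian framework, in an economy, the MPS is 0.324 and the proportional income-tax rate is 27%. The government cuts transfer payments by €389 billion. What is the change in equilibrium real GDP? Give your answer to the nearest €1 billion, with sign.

−€519 billion

MPC = 1 − MPS = 1 − 0.324 = 0.676.
The transfer change shifts disposable income by −€389 billion, so first-round consumption changes by c·ΔTR = 0.676 × (−€389 billion) = −€262.964 billion.
Expenditure multiplier = 1/(1 − c(1−t)) = 1/(1 − 0.676×0.73) = 1/0.50652 ≈ 1.974.
The transfer multiplier is c × k ≈ 1.335, so ΔY = k × (c·ΔTR) = (−€262.964 billion) / 0.50652 ≈ −€519 billion.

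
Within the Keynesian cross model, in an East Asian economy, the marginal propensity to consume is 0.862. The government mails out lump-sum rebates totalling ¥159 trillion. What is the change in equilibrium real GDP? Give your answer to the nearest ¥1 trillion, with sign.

+¥993 trillion

A lump-sum tax change of −¥159 trillion shifts disposable income by +¥159 trillion; first-round consumption changes by −c × ΔT = −0.862 × (−¥159 trillion) = +¥137.058 trillion.
Expenditure multiplier = 1/(1 − MPC) = 1/(1 − 0.862) = 1/0.138 ≈ 7.246.
The tax multiplier is −c × k ≈ −6.246, so ΔY = k × (−c·ΔT) = (+¥137.058 trillion) / 0.138 ≈ +¥993 trillion.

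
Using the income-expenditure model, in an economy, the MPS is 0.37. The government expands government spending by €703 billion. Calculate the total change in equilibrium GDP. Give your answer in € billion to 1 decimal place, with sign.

MPC = 1 − MPS = 1 − 0.37 = 0.63.
Expenditure multiplier = 1/(1 − MPC) = 1/(1 − 0.63) = 1/0.37 ≈ 2.703.
ΔY = k × ΔG = (+€703 billion) / 0.37 = +€1,900 billion.

+€1,900.0 billion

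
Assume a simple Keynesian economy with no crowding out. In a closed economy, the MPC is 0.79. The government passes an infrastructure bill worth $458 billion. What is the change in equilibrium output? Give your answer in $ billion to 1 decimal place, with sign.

+$2,181.0 billion

Expenditure multiplier = 1/(1 − MPC) = 1/(1 − 0.79) = 1/0.21 ≈ 4.762.
ΔY = k × ΔG = (+$458 billion) / 0.21 ≈ +$2,181 billion.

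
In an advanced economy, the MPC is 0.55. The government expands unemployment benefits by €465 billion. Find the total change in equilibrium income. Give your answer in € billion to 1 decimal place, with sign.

+€568.3 billion

The transfer change shifts disposable income by +€465 billion, so first-round consumption changes by c·ΔTR = 0.55 × (+€465 billion) = +€255.75 billion.
Expenditure multiplier = 1/(1 − MPC) = 1/(1 − 0.55) = 1/0.45 ≈ 2.222.
The transfer multiplier is c × k ≈ 1.222, so ΔY = k × (c·ΔTR) = (+€255.75 billion) / 0.45 ≈ +€568.3 billion.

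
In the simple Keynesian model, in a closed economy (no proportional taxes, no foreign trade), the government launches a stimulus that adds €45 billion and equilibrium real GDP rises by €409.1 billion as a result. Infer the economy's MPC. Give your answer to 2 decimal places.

0.89

Implied spending multiplier k = ΔY/ΔG = 409.1/45 ≈ 9.0911.
Since k = 1/(1 − MPC), MPC = 1 − 1/k = 1 − ΔG/ΔY = 1 − 45/409.1 ≈ 0.89.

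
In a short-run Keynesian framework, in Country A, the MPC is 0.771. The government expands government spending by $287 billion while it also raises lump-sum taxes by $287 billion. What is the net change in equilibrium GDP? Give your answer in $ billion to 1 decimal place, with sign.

Expenditure multiplier = 1/(1 − MPC) = 1/(1 − 0.771) = 1/0.229 ≈ 4.367.
ΔG contributes k·ΔG = (+$287 billion) / 0.229 ≈ +$1,253.3 billion.
ΔT of +$287 billion changes first-round spending by −c·ΔT = −$221.277 billion, contributing k·(−c·ΔT) = (−$221.277 billion) / 0.229 ≈ −$966.3 billion.
With ΔG = ΔT and no other leakages, the balanced-budget multiplier is 1, so ΔY = ΔG = +$287 billion.

+$287.0 billion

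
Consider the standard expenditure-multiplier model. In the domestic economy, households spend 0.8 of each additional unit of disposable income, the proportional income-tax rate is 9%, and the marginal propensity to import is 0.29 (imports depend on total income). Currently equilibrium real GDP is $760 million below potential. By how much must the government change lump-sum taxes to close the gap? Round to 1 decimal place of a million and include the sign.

−$533.9 million

Spending multiplier = 1/(1 − c(1−t) + m) = 1/(1 − 0.8×0.91 + 0.29) = 1/0.562 ≈ 1.779.
Tax multiplier = −c·k = −0.8/0.562 ≈ −1.423. Need ΔY = +$760 million, so ΔT = ΔY/(−c·k) = −(+$760 million) × 0.562 / 0.8 = −$533.9 million.
The government should cut lump-sum taxes by $533.9 million.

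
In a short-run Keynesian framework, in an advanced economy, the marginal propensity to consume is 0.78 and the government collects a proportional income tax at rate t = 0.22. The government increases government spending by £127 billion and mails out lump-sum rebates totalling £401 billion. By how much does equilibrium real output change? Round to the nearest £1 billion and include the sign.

+£1,123 billion

Expenditure multiplier = 1/(1 − c(1−t)) = 1/(1 − 0.78×0.78) = 1/0.3916 ≈ 2.554.
ΔG contributes k·ΔG = (+£127 billion) / 0.3916 ≈ +£324.3 billion.
ΔT of −£401 billion changes first-round spending by −c·ΔT = +£312.78 billion, contributing k·(−c·ΔT) = (+£312.78 billion) / 0.3916 ≈ +£798.7 billion.
Net ΔY = k(ΔG − c·ΔT) = (+£439.78 billion) / 0.3916 ≈ +£1,123 billion.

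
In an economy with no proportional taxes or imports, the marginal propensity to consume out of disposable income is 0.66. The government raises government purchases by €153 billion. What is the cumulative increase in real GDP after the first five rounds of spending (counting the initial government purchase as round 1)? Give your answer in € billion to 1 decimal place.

Round 1 adds ΔG = €153 billion; each later round is MPC = 0.66 times the previous.
After 5 rounds: 153 + 100.98 + 66.6468 + 43.986888 + 29.03134608 = ΔG·(1 − c^5)/(1 − c) = 153 × (1 − 0.1252332576)/0.34 ≈ €393.6 billion.

€393.6 billion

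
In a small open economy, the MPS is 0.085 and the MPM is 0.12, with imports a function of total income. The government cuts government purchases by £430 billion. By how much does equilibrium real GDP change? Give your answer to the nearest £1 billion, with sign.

MPC = 1 − MPS = 1 − 0.085 = 0.915.
Government-spending multiplier = 1/(1 − c + m) = 1/(1 − 0.915 + 0.12) = 1/0.205 ≈ 4.878.
ΔY = k × ΔG = (−£430 billion) / 0.205 ≈ −£2,098 billion.

−£2,098 billion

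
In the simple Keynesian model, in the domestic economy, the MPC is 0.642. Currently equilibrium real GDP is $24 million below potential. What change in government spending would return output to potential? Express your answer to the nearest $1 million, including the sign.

+$9 million

Spending multiplier = 1/(1 − MPC) = 1/(1 − 0.642) = 1/0.358 ≈ 2.793.
Need ΔY = +$24 million, so ΔG = ΔY/k = (+$24 million) × 0.358 ≈ +$9 million.
The government should increase government spending by $9 million.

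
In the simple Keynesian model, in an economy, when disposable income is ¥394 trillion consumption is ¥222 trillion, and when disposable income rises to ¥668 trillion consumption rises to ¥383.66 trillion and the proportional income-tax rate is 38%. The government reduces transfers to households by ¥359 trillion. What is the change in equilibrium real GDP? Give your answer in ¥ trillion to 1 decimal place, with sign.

−¥334.0 trillion

MPC = ΔC/ΔYd = (383.66 − 222)/(668 − 394) = 161.66/274 = 0.59.
The transfer change shifts disposable income by −¥359 trillion, so first-round consumption changes by c·ΔTR = 0.59 × (−¥359 trillion) = −¥211.81 trillion.
Expenditure multiplier = 1/(1 − c(1−t)) = 1/(1 − 0.59×0.62) = 1/0.6342 ≈ 1.577.
The transfer multiplier is c × k ≈ 0.93, so ΔY = k × (c·ΔTR) = (−¥211.81 trillion) / 0.6342 ≈ −¥334 trillion.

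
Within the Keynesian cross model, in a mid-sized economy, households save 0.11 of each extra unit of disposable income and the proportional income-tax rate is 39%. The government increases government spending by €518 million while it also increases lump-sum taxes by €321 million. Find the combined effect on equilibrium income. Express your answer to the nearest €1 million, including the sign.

+€508 million

MPC = 1 − MPS = 1 − 0.11 = 0.89.
Expenditure multiplier = 1/(1 − c(1−t)) = 1/(1 − 0.89×0.61) = 1/0.4571 ≈ 2.188.
ΔG contributes k·ΔG = (+€518 million) / 0.4571 ≈ +€1,133.2 million.
ΔT of +€321 million changes first-round spending by −c·ΔT = −€285.69 million, contributing k·(−c·ΔT) = (−€285.69 million) / 0.4571 ≈ −€625 million.
Net ΔY = k(ΔG − c·ΔT) = (+€232.31 million) / 0.4571 ≈ +€508 million.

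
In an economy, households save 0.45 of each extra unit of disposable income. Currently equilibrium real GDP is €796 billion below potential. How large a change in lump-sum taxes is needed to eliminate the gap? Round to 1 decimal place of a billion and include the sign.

−€651.3 billion

MPC = 1 − MPS = 1 − 0.45 = 0.55.
Spending multiplier = 1/(1 − MPC) = 1/(1 − 0.55) = 1/0.45 ≈ 2.222.
Tax multiplier = −c·k = −0.55/0.45 ≈ −1.222. Need ΔY = +€796 billion, so ΔT = ΔY/(−c·k) = −(+€796 billion) × 0.45 / 0.55 ≈ −€651.3 billion.
The government should cut lump-sum taxes by €651.3 billion.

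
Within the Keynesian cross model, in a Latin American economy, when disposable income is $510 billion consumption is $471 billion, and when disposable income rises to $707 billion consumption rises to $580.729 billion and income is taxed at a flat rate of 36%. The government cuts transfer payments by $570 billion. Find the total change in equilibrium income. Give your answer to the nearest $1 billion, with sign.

MPC = ΔC/ΔYd = (580.729 − 471)/(707 − 510) = 109.729/197 = 0.557.
The transfer change shifts disposable income by −$570 billion, so first-round consumption changes by c·ΔTR = 0.557 × (−$570 billion) = −$317.49 billion.
Expenditure multiplier = 1/(1 − c(1−t)) = 1/(1 − 0.557×0.64) = 1/0.64352 ≈ 1.554.
The transfer multiplier is c × k ≈ 0.866, so ΔY = k × (c·ΔTR) = (−$317.49 billion) / 0.64352 ≈ −$493 billion.

−$493 billion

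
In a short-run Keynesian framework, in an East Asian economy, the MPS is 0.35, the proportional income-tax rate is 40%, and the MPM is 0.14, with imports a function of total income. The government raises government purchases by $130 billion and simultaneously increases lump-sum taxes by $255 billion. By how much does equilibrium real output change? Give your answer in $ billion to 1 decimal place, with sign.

−$47.7 billion

MPC = 1 − MPS = 1 − 0.35 = 0.65.
Expenditure multiplier = 1/(1 − c(1−t) + m) = 1/(1 − 0.65×0.6 + 0.14) = 1/0.75 ≈ 1.333.
ΔG contributes k·ΔG = (+$130 billion) / 0.75 ≈ +$173.3 billion.
ΔT of +$255 billion changes first-round spending by −c·ΔT = −$165.75 billion, contributing k·(−c·ΔT) = (−$165.75 billion) / 0.75 = −$221 billion.
Net ΔY = k(ΔG − c·ΔT) = (−$35.75 billion) / 0.75 ≈ −$47.7 billion.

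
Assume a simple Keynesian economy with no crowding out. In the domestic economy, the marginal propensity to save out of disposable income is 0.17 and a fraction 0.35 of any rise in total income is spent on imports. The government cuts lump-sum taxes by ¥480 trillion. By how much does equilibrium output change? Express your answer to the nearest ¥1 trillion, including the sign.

MPC = 1 − MPS = 1 − 0.17 = 0.83.
A lump-sum tax change of −¥480 trillion shifts disposable income by +¥480 trillion; first-round consumption changes by −c × ΔT = −0.83 × (−¥480 trillion) = +¥398.4 trillion.
Expenditure multiplier = 1/(1 − c + m) = 1/(1 − 0.83 + 0.35) = 1/0.52 ≈ 1.923.
The tax multiplier is −c × k ≈ −1.596, so ΔY = k × (−c·ΔT) = (+¥398.4 trillion) / 0.52 ≈ +¥766 trillion.

+¥766 trillion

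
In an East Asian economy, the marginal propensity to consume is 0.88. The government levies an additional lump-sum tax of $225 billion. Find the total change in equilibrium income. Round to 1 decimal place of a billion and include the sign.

−$1,650.0 billion

A lump-sum tax change of +$225 billion shifts disposable income by −$225 billion; first-round consumption changes by −c × ΔT = −0.88 × (+$225 billion) = −$198 billion.
Expenditure multiplier = 1/(1 − MPC) = 1/(1 − 0.88) = 1/0.12 ≈ 8.333.
The tax multiplier is −c × k ≈ −7.333, so ΔY = k × (−c·ΔT) = (−$198 billion) / 0.12 = −$1,650 billion.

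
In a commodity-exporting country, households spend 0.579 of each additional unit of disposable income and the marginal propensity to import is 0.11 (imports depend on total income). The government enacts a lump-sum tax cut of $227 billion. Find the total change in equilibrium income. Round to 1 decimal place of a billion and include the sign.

+$247.5 billion

A lump-sum tax change of −$227 billion shifts disposable income by +$227 billion; first-round consumption changes by −c × ΔT = −0.579 × (−$227 billion) = +$131.433 billion.
Expenditure multiplier = 1/(1 − c + m) = 1/(1 − 0.579 + 0.11) = 1/0.531 ≈ 1.883.
The tax multiplier is −c × k ≈ −1.09, so ΔY = k × (−c·ΔT) = (+$131.433 billion) / 0.531 ≈ +$247.5 billion.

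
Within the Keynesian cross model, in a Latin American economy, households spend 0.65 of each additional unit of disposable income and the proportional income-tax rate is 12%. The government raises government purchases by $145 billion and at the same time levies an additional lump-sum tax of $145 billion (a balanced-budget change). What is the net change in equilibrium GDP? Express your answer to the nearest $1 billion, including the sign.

Expenditure multiplier = 1/(1 − c(1−t)) = 1/(1 − 0.65×0.88) = 1/0.428 ≈ 2.336.
ΔG contributes k·ΔG = (+$145 billion) / 0.428 ≈ +$338.8 billion.
ΔT of +$145 billion changes first-round spending by −c·ΔT = −$94.25 billion, contributing k·(−c·ΔT) = (−$94.25 billion) / 0.428 ≈ −$220.2 billion.
Net ΔY = k(ΔG − c·ΔT) = (+$50.75 billion) / 0.428 ≈ +$119 billion.

+$119 billion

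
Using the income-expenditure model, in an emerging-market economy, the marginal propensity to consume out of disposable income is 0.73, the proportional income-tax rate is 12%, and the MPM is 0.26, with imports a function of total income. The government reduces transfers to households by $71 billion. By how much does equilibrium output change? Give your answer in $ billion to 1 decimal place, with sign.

−$83.9 billion

The transfer change shifts disposable income by −$71 billion, so first-round consumption changes by c·ΔTR = 0.73 × (−$71 billion) = −$51.83 billion.
Expenditure multiplier = 1/(1 − c(1−t) + m) = 1/(1 − 0.73×0.88 + 0.26) = 1/0.6176 ≈ 1.619.
The transfer multiplier is c × k ≈ 1.182, so ΔY = k × (c·ΔTR) = (−$51.83 billion) / 0.6176 ≈ −$83.9 billion.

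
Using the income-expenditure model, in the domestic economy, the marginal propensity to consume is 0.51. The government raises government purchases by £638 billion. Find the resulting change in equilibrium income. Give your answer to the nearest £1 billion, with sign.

+£1,302 billion

Government-spending multiplier = 1/(1 − MPC) = 1/(1 − 0.51) = 1/0.49 ≈ 2.041.
ΔY = k × ΔG = (+£638 billion) / 0.49 ≈ +£1,302 billion.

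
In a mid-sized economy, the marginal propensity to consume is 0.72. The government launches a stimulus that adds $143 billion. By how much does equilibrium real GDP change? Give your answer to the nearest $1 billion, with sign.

Government-spending multiplier = 1/(1 − MPC) = 1/(1 − 0.72) = 1/0.28 ≈ 3.571.
ΔY = k × ΔG = (+$143 billion) / 0.28 ≈ +$511 billion.

+$511 billion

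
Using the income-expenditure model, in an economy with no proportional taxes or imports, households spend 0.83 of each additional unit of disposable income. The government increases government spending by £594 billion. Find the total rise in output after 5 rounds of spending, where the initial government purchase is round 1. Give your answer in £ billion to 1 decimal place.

Round 1 adds ΔG = £594 billion; each later round is MPC = 0.83 times the previous.
After 5 rounds: 594 + 493.02 + 409.2066 + 339.641478 + 281.90242674 = ΔG·(1 − c^5)/(1 − c) = 594 × (1 − 0.3939040643)/0.17 ≈ £2,117.8 billion.

£2,117.8 billion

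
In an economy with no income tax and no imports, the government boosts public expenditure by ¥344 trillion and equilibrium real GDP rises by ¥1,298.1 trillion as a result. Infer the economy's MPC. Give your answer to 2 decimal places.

Implied spending multiplier k = ΔY/ΔG = 1,298.1/344 ≈ 3.7735.
Since k = 1/(1 − MPC), MPC = 1 − 1/k = 1 − ΔG/ΔY = 1 − 344/1,298.1 ≈ 0.73.

0.73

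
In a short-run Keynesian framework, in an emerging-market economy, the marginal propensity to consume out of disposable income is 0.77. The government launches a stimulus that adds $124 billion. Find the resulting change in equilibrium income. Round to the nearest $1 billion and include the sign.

Government-spending multiplier = 1/(1 − MPC) = 1/(1 − 0.77) = 1/0.23 ≈ 4.348.
ΔY = k × ΔG = (+$124 billion) / 0.23 ≈ +$539 billion.

+$539 billion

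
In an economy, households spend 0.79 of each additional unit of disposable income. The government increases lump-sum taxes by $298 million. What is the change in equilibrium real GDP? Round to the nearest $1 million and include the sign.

A lump-sum tax change of +$298 million shifts disposable income by −$298 million; first-round consumption changes by −c × ΔT = −0.79 × (+$298 million) = −$235.42 million.
Expenditure multiplier = 1/(1 − MPC) = 1/(1 − 0.79) = 1/0.21 ≈ 4.762.
The tax multiplier is −c × k ≈ −3.762, so ΔY = k × (−c·ΔT) = (−$235.42 million) / 0.21 ≈ −$1,121 million.

−$1,121 million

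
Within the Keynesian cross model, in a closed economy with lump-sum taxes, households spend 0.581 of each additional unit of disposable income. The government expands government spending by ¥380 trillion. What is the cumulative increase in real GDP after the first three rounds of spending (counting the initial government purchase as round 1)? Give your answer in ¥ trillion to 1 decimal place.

¥729.1 trillion

Round 1 adds ΔG = ¥380 trillion; each later round is MPC = 0.581 times the previous.
After 3 rounds: 380 + 220.78 + 128.27318 = ΔG·(1 − c^3)/(1 − c) = 380 × (1 − 0.196122941)/0.419 ≈ ¥729.1 trillion.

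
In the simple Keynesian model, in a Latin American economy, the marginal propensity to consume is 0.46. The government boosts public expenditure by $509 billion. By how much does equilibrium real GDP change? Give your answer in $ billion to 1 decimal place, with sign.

+$942.6 billion

Spending multiplier = 1/(1 − MPC) = 1/(1 − 0.46) = 1/0.54 ≈ 1.852.
ΔY = k × ΔG = (+$509 billion) / 0.54 ≈ +$942.6 billion.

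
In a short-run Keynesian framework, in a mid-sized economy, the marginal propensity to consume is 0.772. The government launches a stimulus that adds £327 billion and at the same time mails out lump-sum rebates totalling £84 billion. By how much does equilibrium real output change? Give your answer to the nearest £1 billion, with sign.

Expenditure multiplier = 1/(1 − MPC) = 1/(1 − 0.772) = 1/0.228 ≈ 4.386.
ΔG contributes k·ΔG = (+£327 billion) / 0.228 ≈ +£1,434.2 billion.
ΔT of −£84 billion changes first-round spending by −c·ΔT = +£64.848 billion, contributing k·(−c·ΔT) = (+£64.848 billion) / 0.228 ≈ +£284.4 billion.
Net ΔY = k(ΔG − c·ΔT) = (+£391.848 billion) / 0.228 ≈ +£1,719 billion.

+£1,719 billion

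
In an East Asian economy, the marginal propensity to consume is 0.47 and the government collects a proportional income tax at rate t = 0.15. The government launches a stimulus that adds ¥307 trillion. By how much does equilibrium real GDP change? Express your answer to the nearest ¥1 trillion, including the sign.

+¥511 trillion

Spending multiplier = 1/(1 − c(1−t)) = 1/(1 − 0.47×0.85) = 1/0.6005 ≈ 1.665.
ΔY = k × ΔG = (+¥307 trillion) / 0.6005 ≈ +¥511 trillion.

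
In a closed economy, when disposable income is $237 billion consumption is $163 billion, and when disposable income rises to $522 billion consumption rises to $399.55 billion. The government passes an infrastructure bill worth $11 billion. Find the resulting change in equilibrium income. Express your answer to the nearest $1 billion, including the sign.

+$65 billion

MPC = ΔC/ΔYd = (399.55 − 163)/(522 − 237) = 236.55/285 = 0.83.
Expenditure multiplier = 1/(1 − MPC) = 1/(1 − 0.83) = 1/0.17 ≈ 5.882.
ΔY = k × ΔG = (+$11 billion) / 0.17 ≈ +$65 billion.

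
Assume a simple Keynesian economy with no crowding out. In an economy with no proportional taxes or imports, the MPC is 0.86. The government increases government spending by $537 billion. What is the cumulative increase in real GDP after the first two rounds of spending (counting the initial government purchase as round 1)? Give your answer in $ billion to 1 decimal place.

$998.8 billion

Round 1 adds ΔG = $537 billion; each later round is MPC = 0.86 times the previous.
After 2 rounds: 537 + 461.82 = ΔG·(1 − c^2)/(1 − c) = 537 × (1 − 0.7396)/0.14 ≈ $998.8 billion.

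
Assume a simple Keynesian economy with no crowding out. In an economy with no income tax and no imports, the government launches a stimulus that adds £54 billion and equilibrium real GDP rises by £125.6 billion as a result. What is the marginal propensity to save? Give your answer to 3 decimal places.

0.430

Implied spending multiplier k = ΔY/ΔG = 125.6/54 ≈ 2.3259.
Since k = 1/(1 − MPC), MPC = 1 − 1/k = 1 − ΔG/ΔY = 1 − 54/125.6 ≈ 0.570.
MPS = 1 − MPC = 0.430.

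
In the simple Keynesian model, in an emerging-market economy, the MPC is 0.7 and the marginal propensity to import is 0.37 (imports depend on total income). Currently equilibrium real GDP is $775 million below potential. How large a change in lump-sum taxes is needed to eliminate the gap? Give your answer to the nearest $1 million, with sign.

Spending multiplier = 1/(1 − c + m) = 1/(1 − 0.7 + 0.37) = 1/0.67 ≈ 1.493.
Tax multiplier = −c·k = −0.7/0.67 ≈ −1.045. Need ΔY = +$775 million, so ΔT = ΔY/(−c·k) = −(+$775 million) × 0.67 / 0.7 ≈ −$742 million.
The government should cut lump-sum taxes by $742 million.

−$742 million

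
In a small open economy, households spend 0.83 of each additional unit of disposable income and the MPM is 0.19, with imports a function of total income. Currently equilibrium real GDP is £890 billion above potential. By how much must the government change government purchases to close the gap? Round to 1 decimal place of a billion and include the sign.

−£320.4 billion

Spending multiplier = 1/(1 − c + m) = 1/(1 − 0.83 + 0.19) = 1/0.36 ≈ 2.778.
Need ΔY = −£890 billion, so ΔG = ΔY/k = (−£890 billion) × 0.36 = −£320.4 billion.
The government should cut government purchases by £320.4 billion.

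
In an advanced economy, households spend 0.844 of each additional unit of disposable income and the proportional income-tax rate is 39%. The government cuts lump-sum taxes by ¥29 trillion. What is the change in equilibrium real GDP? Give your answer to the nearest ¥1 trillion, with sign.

+¥50 trillion

A lump-sum tax change of −¥29 trillion shifts disposable income by +¥29 trillion; first-round consumption changes by −c × ΔT = −0.844 × (−¥29 trillion) = +¥24.476 trillion.
Expenditure multiplier = 1/(1 − c(1−t)) = 1/(1 − 0.844×0.61) = 1/0.48516 ≈ 2.061.
The tax multiplier is −c × k ≈ −1.74, so ΔY = k × (−c·ΔT) = (+¥24.476 trillion) / 0.48516 ≈ +¥50 trillion.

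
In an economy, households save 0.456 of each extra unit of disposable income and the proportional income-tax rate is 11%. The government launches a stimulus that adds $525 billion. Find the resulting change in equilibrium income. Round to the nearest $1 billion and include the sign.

MPC = 1 − MPS = 1 − 0.456 = 0.544.
Expenditure multiplier = 1/(1 − c(1−t)) = 1/(1 − 0.544×0.89) = 1/0.51584 ≈ 1.939.
ΔY = k × ΔG = (+$525 billion) / 0.51584 ≈ +$1,018 billion.

+$1,018 billion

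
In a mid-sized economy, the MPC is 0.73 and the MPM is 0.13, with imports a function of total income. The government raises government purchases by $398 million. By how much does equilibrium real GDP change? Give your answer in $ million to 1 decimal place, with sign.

+$995.0 million

Government-spending multiplier = 1/(1 − c + m) = 1/(1 − 0.73 + 0.13) = 1/0.4 = 2.5.
ΔY = k × ΔG = (+$398 million) / 0.4 = +$995 million.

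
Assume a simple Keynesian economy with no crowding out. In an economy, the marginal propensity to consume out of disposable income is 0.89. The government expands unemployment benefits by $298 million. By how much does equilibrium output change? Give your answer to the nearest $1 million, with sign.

+$2,411 million

The transfer change shifts disposable income by +$298 million, so first-round consumption changes by c·ΔTR = 0.89 × (+$298 million) = +$265.22 million.
Expenditure multiplier = 1/(1 − MPC) = 1/(1 − 0.89) = 1/0.11 ≈ 9.091.
The transfer multiplier is c × k ≈ 8.091, so ΔY = k × (c·ΔTR) = (+$265.22 million) / 0.11 ≈ +$2,411 million.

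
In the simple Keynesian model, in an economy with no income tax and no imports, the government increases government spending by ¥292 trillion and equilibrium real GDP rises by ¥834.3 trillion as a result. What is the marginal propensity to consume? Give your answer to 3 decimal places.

0.650

Implied spending multiplier k = ΔY/ΔG = 834.3/292 ≈ 2.8572.
Since k = 1/(1 − MPC), MPC = 1 − 1/k = 1 − ΔG/ΔY = 1 − 292/834.3 ≈ 0.650.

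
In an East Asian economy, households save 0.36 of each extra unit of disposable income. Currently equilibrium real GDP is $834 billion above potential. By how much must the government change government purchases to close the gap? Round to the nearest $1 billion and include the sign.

−$300 billion

MPC = 1 − MPS = 1 − 0.36 = 0.64.
Spending multiplier = 1/(1 − MPC) = 1/(1 − 0.64) = 1/0.36 ≈ 2.778.
Need ΔY = −$834 billion, so ΔG = ΔY/k = (−$834 billion) × 0.36 ≈ −$300 billion.
The government should cut government purchases by $300 billion.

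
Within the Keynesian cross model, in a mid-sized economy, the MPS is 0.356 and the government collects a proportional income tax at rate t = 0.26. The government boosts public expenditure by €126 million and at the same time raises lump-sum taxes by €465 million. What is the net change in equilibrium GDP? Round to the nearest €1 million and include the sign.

−€331 million

MPC = 1 − MPS = 1 − 0.356 = 0.644.
Expenditure multiplier = 1/(1 − c(1−t)) = 1/(1 − 0.644×0.74) = 1/0.52344 ≈ 1.91.
ΔG contributes k·ΔG = (+€126 million) / 0.52344 ≈ +€240.7 million.
ΔT of +€465 million changes first-round spending by −c·ΔT = −€299.46 million, contributing k·(−c·ΔT) = (−€299.46 million) / 0.52344 ≈ −€572.1 million.
Net ΔY = k(ΔG − c·ΔT) = (−€173.46 million) / 0.52344 ≈ −€331 million.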